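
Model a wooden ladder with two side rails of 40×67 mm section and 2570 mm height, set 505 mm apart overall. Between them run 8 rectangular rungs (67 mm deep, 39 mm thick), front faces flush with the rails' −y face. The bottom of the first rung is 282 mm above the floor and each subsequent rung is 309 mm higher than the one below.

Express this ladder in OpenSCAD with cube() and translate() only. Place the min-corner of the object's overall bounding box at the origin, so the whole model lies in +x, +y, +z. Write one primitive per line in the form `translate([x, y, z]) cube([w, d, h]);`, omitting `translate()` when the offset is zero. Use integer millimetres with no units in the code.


cube([40, 67, 2570]);
translate([465, 0, 0]) cube([40, 67, 2570]);
translate([40, 0, 282]) cube([425, 67, 39]);
translate([40, 0, 591]) cube([425, 67, 39]);
translate([40, 0, 900]) cube([425, 67, 39]);
translate([40, 0, 1209]) cube([425, 67, 39]);
translate([40, 0, 1518]) cube([425, 67, 39]);
translate([40, 0, 1827]) cube([425, 67, 39]);
translate([40, 0, 2136]) cube([425, 67, 39]);
translate([40, 0, 2445]) cube([425, 67, 39]);


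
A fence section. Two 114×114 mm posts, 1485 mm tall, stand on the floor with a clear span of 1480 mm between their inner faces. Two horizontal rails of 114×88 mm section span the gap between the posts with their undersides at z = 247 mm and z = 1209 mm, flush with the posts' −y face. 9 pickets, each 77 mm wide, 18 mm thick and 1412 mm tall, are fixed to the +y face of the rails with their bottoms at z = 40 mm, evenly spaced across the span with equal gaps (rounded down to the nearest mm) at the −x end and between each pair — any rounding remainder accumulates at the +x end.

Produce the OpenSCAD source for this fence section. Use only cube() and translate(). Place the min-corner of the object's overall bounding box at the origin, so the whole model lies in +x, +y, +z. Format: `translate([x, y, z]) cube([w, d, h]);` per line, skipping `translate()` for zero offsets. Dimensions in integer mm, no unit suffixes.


cube([114, 114, 1485]);
translate([1594, 0, 0]) cube([114, 114, 1485]);
translate([114, 0, 247]) cube([1480, 114, 88]);
translate([114, 0, 1209]) cube([1480, 114, 88]);
translate([192, 114, 40]) cube([77, 18, 1412]);
translate([347, 114, 40]) cube([77, 18, 1412]);
translate([502, 114, 40]) cube([77, 18, 1412]);
translate([657, 114, 40]) cube([77, 18, 1412]);
translate([812, 114, 40]) cube([77, 18, 1412]);
translate([967, 114, 40]) cube([77, 18, 1412]);
translate([1122, 114, 40]) cube([77, 18, 1412]);
translate([1277, 114, 40]) cube([77, 18, 1412]);
translate([1432, 114, 40]) cube([77, 18, 1412]);


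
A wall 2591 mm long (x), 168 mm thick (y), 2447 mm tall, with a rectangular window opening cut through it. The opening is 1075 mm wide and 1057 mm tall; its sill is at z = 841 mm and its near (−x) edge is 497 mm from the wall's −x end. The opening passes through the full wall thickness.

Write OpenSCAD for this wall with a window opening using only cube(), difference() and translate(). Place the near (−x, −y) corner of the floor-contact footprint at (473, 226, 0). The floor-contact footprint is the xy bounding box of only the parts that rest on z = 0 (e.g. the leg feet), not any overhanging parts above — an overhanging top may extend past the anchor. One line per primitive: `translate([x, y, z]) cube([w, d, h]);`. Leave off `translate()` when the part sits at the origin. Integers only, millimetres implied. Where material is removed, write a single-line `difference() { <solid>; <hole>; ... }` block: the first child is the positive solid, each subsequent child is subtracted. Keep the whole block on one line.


difference() { translate([473, 226, 0]) cube([2591, 168, 2447]); translate([970, 226, 841]) cube([1075, 168, 1057]); }


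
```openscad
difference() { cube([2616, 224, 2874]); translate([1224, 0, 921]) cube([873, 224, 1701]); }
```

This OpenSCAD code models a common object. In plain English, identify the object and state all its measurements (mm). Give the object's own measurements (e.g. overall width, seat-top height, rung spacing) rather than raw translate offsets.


A wall 2616 mm long (x), 224 mm thick (y), 2874 mm tall, with a rectangular window opening cut through it. The opening is 873 mm wide and 1701 mm tall; its sill is at z = 921 mm and its near (−x) edge is 1224 mm from the wall's −x end. The opening passes through the full wall thickness.


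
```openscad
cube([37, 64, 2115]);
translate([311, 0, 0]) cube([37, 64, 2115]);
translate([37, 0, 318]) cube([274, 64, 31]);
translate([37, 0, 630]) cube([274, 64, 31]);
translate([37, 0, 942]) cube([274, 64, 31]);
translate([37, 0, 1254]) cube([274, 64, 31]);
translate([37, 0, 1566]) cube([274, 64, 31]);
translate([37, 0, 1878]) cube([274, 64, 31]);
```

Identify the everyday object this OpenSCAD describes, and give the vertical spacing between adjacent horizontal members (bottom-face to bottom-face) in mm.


A ladder. The rung spacing is 312 mm.

Two tall 37×64 posts with 6 short bars between them — a ladder. Adjacent rungs sit at z = 318 and z = 630, so the spacing is 630 − 318 = 312 mm.


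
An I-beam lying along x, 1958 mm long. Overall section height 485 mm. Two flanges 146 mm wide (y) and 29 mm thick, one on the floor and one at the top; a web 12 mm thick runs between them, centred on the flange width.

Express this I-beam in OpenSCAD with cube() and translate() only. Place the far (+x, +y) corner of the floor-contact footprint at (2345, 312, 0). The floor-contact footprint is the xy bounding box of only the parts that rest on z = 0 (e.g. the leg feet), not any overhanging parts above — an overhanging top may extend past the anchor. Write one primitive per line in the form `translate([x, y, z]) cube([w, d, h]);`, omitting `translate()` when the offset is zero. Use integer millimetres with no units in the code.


translate([387, 166, 0]) cube([1958, 146, 29]);
translate([387, 233, 29]) cube([1958, 12, 427]);
translate([387, 166, 456]) cube([1958, 146, 29]);


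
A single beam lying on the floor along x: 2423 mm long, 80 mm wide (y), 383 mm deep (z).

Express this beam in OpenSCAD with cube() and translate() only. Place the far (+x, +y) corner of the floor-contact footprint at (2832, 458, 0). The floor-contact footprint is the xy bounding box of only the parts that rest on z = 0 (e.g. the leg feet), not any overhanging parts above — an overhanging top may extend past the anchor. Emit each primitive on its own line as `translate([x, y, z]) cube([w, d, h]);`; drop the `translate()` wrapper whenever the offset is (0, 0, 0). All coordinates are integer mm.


translate([409, 378, 0]) cube([2423, 80, 383]);


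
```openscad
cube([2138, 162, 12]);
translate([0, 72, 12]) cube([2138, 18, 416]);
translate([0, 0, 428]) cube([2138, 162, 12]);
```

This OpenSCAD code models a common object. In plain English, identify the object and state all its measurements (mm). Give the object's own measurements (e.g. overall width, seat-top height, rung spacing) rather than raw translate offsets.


An I-beam lying along x, 2138 mm long. Overall section height 440 mm. Two flanges 162 mm wide (y) and 12 mm thick, one on the floor and one at the top; a web 18 mm thick runs between them, centred on the flange width.


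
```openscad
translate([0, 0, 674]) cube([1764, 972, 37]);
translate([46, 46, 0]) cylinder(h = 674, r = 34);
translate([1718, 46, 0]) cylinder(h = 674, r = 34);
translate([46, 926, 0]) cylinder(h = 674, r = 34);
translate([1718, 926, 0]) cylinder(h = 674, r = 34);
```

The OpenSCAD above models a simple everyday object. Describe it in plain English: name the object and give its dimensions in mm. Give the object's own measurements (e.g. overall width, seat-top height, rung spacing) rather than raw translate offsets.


A rectangular dining table. The top is 1764×972×37 mm with its upper surface at z = 711 mm. It stands on four round legs of 68 mm diameter, each leg's bounding box inset 12 mm from the nearest pair of top edges, running from the floor to the underside of the top.


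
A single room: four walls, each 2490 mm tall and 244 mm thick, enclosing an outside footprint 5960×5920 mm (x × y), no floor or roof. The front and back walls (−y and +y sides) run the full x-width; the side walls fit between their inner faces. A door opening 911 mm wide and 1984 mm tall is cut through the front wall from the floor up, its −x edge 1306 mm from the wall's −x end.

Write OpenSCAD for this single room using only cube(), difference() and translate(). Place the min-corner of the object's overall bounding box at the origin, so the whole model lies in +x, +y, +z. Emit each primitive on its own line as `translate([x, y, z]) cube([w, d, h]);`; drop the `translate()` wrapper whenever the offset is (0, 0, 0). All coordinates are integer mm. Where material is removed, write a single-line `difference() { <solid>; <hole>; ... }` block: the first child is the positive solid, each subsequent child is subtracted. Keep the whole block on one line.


difference() { cube([5960, 244, 2490]); translate([1306, 0, 0]) cube([911, 244, 1984]); }
translate([0, 5676, 0]) cube([5960, 244, 2490]);
translate([0, 244, 0]) cube([244, 5432, 2490]);
translate([5716, 244, 0]) cube([244, 5432, 2490]);


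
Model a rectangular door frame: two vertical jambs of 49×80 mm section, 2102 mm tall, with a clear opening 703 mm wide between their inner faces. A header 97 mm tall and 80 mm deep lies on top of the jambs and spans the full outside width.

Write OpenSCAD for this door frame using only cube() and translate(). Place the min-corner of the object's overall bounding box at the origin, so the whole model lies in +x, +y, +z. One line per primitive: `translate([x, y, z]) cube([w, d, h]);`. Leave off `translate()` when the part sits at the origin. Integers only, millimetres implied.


cube([49, 80, 2102]);
translate([752, 0, 0]) cube([49, 80, 2102]);
translate([0, 0, 2102]) cube([801, 80, 97]);


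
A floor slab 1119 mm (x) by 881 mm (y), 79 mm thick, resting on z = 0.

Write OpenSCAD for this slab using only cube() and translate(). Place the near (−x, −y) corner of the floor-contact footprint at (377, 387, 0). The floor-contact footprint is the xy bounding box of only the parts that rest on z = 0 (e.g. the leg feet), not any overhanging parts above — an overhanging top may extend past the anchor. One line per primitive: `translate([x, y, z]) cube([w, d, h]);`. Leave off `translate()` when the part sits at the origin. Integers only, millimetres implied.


translate([377, 387, 0]) cube([1119, 881, 79]);


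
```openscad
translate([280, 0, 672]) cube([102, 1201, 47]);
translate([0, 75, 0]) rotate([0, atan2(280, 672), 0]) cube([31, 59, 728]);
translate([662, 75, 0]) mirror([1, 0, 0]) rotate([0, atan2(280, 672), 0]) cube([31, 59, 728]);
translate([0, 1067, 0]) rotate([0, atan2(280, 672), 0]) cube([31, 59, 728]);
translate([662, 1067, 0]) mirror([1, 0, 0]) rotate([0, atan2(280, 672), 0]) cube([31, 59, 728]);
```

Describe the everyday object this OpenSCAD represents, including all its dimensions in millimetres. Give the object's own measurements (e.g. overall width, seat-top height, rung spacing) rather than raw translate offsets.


A sawhorse. A 102×1201×47 mm beam (x, y, z) sits on two A-frame leg pairs. Each pair is two raked legs of 31×59 mm section (59 mm along y) splaying symmetrically in x. Each leg rises 672 mm vertically over 280 mm of horizontal reach and is 728 mm long along its own axis. Every leg's outer bottom edge rests on the floor and its outer top edge meets a bottom edge of the beam — the left legs (tilting toward +x) meet the beam's −x bottom edge, the right legs (their mirror images, tilting toward −x) meet its +x bottom edge — so the leg tops tuck under the beam, the beam's underside is 672 mm above the floor, and the feet are 662 mm apart outside-to-outside with the beam centred between them. The two leg pairs are set in 75 mm from either end of the beam.


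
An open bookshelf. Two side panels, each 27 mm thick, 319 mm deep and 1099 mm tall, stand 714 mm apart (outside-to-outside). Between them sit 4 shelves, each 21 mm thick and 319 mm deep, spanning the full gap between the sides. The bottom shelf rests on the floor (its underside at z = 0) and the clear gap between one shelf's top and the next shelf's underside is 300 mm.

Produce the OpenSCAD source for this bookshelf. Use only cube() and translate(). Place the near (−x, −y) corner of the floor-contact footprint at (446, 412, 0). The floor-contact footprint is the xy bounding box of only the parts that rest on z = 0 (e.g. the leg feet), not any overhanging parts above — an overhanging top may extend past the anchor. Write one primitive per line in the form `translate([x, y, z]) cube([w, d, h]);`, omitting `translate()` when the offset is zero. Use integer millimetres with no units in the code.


translate([446, 412, 0]) cube([27, 319, 1099]);
translate([1133, 412, 0]) cube([27, 319, 1099]);
translate([473, 412, 0]) cube([660, 319, 21]);
translate([473, 412, 321]) cube([660, 319, 21]);
translate([473, 412, 642]) cube([660, 319, 21]);
translate([473, 412, 963]) cube([660, 319, 21]);


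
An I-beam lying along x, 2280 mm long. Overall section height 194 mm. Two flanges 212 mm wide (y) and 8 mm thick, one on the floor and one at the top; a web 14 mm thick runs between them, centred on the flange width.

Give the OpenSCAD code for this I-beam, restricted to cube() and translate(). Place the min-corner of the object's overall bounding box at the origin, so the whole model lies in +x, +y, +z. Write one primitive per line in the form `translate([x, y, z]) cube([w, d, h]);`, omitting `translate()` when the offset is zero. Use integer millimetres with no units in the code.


cube([2280, 212, 8]);
translate([0, 99, 8]) cube([2280, 14, 178]);
translate([0, 0, 186]) cube([2280, 212, 8]);


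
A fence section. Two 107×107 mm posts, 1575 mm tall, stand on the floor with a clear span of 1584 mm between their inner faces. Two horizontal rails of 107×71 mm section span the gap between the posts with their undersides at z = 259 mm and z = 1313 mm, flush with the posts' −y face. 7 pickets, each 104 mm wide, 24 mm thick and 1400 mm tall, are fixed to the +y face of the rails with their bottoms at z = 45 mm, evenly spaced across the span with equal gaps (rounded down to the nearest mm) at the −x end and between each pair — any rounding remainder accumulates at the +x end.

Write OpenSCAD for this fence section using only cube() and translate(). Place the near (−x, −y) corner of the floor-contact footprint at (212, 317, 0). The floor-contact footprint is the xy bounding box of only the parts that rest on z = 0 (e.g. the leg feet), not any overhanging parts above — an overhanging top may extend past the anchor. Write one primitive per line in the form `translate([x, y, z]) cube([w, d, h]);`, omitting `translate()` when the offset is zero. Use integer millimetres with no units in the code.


translate([212, 317, 0]) cube([107, 107, 1575]);
translate([1903, 317, 0]) cube([107, 107, 1575]);
translate([319, 317, 259]) cube([1584, 107, 71]);
translate([319, 317, 1313]) cube([1584, 107, 71]);
translate([426, 424, 45]) cube([104, 24, 1400]);
translate([637, 424, 45]) cube([104, 24, 1400]);
translate([848, 424, 45]) cube([104, 24, 1400]);
translate([1059, 424, 45]) cube([104, 24, 1400]);
translate([1270, 424, 45]) cube([104, 24, 1400]);
translate([1481, 424, 45]) cube([104, 24, 1400]);
translate([1692, 424, 45]) cube([104, 24, 1400]);


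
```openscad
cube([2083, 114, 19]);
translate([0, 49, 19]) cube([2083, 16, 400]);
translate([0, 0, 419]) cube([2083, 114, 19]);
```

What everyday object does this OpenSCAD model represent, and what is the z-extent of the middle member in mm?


An I-beam. The web height is 400 mm.

Two wide flanges with a thin centred web — an I-beam. Overall 438 mm minus two 19 mm flanges gives a web of 438 − 2·19 = 400 mm.


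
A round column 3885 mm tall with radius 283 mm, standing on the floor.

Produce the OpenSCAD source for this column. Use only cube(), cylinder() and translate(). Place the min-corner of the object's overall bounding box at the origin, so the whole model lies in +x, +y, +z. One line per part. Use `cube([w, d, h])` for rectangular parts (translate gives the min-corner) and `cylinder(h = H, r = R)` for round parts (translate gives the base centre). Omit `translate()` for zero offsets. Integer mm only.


translate([283, 283, 0]) cylinder(h = 3885, r = 283);


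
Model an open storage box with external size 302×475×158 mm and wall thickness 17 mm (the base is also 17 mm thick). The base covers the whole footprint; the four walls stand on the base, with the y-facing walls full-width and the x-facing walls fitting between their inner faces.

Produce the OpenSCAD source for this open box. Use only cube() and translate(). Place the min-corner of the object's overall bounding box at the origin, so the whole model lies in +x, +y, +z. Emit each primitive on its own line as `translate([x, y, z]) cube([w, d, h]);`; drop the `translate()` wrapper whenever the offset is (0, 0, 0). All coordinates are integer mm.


cube([302, 475, 17]);
translate([0, 0, 17]) cube([302, 17, 141]);
translate([0, 458, 17]) cube([302, 17, 141]);
translate([0, 17, 17]) cube([17, 441, 141]);
translate([285, 17, 17]) cube([17, 441, 141]);


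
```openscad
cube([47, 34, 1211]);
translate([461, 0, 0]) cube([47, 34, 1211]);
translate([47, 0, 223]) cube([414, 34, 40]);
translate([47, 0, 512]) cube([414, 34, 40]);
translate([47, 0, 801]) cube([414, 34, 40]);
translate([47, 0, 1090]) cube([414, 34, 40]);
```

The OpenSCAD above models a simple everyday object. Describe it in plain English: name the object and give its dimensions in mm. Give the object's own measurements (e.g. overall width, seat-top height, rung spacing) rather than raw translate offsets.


A straight ladder. Two 47×34 mm vertical rails, 1211 mm tall, stand 508 mm apart (outside-to-outside) with their front faces coplanar on the −y side. 4 rungs, each 34 mm deep and 40 mm tall, span between the inner faces of the rails, front faces flush with the rails. The lowest rung's underside is at z = 223 mm and rungs are spaced 289 mm apart (underside to underside).


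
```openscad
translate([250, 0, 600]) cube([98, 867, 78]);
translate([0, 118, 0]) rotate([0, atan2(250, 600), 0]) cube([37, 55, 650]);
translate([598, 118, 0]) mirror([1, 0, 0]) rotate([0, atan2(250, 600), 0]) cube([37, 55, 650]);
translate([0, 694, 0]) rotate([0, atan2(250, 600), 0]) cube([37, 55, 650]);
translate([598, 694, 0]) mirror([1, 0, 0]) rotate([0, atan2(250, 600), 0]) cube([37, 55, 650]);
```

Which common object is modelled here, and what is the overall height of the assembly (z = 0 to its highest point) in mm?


A sawhorse. The overall height is 678 mm.

A beam across two mirrored pairs of raked legs — a sawhorse. The beam's underside is at z = 600 (matching the legs' vertical rise in atan2(250, 600)) and the beam is 78 mm tall, so its top is at 600 + 78 = 678 mm. The raked legs top out at the beam's underside, so that is the highest point.


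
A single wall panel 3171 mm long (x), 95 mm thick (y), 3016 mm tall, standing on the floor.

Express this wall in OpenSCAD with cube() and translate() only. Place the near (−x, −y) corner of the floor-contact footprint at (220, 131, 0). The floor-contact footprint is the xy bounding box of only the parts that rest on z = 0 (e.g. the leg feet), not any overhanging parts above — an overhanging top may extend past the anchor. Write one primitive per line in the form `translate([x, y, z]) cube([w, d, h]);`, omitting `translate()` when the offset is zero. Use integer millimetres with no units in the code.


translate([220, 131, 0]) cube([3171, 95, 3016]);


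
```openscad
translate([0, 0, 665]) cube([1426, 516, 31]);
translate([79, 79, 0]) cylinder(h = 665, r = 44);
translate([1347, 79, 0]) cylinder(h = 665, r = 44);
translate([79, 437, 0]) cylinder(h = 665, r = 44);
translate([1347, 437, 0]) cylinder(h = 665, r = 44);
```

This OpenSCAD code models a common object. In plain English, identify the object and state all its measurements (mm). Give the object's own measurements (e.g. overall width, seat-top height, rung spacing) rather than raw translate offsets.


A table: top 1426 mm (x) × 516 mm (y), 31 mm thick, upper face at z = 696 mm, on four round legs of 88 mm diameter, each leg's bounding box inset 35 mm from the nearest pair of top edges from z = 0 to the bottom of the top.


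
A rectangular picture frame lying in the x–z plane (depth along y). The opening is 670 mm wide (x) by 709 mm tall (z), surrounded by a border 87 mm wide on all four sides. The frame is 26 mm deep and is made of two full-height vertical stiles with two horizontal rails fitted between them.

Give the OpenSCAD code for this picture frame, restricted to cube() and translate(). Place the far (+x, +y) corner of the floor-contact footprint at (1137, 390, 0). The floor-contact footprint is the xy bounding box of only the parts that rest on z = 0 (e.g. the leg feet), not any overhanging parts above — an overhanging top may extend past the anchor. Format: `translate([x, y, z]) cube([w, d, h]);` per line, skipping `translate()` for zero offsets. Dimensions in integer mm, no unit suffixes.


translate([293, 364, 0]) cube([87, 26, 883]);
translate([1050, 364, 0]) cube([87, 26, 883]);
translate([380, 364, 0]) cube([670, 26, 87]);
translate([380, 364, 796]) cube([670, 26, 87]);


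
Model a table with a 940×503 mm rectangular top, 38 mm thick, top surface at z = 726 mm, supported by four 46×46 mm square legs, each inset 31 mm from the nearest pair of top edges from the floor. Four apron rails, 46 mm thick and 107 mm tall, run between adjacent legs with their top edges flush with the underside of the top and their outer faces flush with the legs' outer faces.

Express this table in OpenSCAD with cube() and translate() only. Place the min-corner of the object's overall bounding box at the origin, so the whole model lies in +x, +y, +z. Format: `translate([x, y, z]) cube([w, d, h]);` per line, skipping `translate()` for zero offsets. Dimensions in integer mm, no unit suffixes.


translate([0, 0, 688]) cube([940, 503, 38]);
translate([31, 31, 0]) cube([46, 46, 688]);
translate([863, 31, 0]) cube([46, 46, 688]);
translate([31, 426, 0]) cube([46, 46, 688]);
translate([863, 426, 0]) cube([46, 46, 688]);
translate([77, 31, 581]) cube([786, 46, 107]);
translate([77, 426, 581]) cube([786, 46, 107]);
translate([31, 77, 581]) cube([46, 349, 107]);
translate([863, 77, 581]) cube([46, 349, 107]);


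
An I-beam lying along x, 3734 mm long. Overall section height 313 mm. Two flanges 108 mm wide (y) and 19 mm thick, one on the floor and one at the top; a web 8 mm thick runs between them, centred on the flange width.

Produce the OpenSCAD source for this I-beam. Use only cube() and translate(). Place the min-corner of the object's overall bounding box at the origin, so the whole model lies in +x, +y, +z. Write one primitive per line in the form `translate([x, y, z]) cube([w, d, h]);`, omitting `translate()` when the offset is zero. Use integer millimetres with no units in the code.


cube([3734, 108, 19]);
translate([0, 50, 19]) cube([3734, 8, 275]);
translate([0, 0, 294]) cube([3734, 108, 19]);


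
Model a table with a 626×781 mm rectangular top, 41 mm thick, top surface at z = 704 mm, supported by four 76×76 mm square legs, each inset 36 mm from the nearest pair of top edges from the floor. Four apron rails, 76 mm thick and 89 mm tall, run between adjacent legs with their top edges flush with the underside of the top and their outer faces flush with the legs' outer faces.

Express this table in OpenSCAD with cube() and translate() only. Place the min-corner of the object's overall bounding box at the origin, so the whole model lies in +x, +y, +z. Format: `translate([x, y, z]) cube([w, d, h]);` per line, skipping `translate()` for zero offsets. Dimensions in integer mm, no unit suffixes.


// leg_h = 704 - 41 = 663
// apron z = 663 - 89 = 574
translate([0, 0, 663]) cube([626, 781, 41]);
translate([36, 36, 0]) cube([76, 76, 663]);
translate([514, 36, 0]) cube([76, 76, 663]);
translate([36, 669, 0]) cube([76, 76, 663]);
translate([514, 669, 0]) cube([76, 76, 663]);
translate([112, 36, 574]) cube([402, 76, 89]);
translate([112, 669, 574]) cube([402, 76, 89]);
translate([36, 112, 574]) cube([76, 557, 89]);
translate([514, 112, 574]) cube([76, 557, 89]);


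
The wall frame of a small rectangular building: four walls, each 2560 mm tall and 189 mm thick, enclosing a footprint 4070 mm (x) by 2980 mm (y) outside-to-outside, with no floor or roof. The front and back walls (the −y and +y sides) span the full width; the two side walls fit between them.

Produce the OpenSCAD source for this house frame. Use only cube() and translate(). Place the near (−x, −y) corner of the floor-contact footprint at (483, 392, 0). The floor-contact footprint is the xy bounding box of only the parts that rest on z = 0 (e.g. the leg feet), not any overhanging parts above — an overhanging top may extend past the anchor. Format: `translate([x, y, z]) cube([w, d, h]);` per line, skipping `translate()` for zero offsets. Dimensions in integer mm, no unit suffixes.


translate([483, 392, 0]) cube([4070, 189, 2560]);
translate([483, 3183, 0]) cube([4070, 189, 2560]);
translate([483, 581, 0]) cube([189, 2602, 2560]);
translate([4364, 581, 0]) cube([189, 2602, 2560]);


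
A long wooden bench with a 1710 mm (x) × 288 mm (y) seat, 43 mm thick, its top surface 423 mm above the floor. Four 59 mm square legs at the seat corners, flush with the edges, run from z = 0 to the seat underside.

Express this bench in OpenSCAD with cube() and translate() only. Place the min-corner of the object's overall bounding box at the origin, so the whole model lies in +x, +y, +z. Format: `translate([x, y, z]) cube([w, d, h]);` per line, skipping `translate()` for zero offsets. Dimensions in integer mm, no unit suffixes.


translate([0, 0, 380]) cube([1710, 288, 43]);
cube([59, 59, 380]);
translate([0, 229, 0]) cube([59, 59, 380]);
translate([1651, 0, 0]) cube([59, 59, 380]);
translate([1651, 229, 0]) cube([59, 59, 380]);


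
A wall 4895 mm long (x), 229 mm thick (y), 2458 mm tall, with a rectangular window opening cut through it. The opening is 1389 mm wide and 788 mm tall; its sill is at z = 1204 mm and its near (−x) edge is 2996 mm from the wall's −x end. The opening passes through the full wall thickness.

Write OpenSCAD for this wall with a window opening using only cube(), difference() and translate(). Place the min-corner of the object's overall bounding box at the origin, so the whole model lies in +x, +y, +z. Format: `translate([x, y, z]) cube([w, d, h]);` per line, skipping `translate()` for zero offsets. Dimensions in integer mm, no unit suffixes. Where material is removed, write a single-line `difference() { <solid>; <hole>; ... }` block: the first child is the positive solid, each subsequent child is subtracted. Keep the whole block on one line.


difference() { cube([4895, 229, 2458]); translate([2996, 0, 1204]) cube([1389, 229, 788]); }


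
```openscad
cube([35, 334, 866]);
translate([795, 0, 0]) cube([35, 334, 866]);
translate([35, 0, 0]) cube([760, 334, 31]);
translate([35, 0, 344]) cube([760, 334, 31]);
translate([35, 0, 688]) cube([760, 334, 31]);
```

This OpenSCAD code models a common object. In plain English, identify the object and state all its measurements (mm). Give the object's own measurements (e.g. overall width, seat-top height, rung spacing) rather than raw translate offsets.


An open bookshelf. Two side panels, each 35 mm thick, 334 mm deep and 866 mm tall, stand 830 mm apart (outside-to-outside). Between them sit 3 shelves, each 31 mm thick and 334 mm deep, spanning the full gap between the sides. The bottom shelf rests on the floor (its underside at z = 0) and the clear gap between one shelf's top and the next shelf's underside is 313 mm.


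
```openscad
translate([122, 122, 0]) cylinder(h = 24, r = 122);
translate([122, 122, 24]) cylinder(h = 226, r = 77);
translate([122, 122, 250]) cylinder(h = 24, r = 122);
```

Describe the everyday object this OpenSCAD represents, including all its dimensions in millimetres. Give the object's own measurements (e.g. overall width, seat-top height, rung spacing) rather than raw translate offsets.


A spool: two coaxial disc flanges of radius 122 mm and thickness 24 mm, joined by a core cylinder of radius 77 mm and height 226 mm. The lower flange rests on z = 0 and the three cylinders share a vertical axis.


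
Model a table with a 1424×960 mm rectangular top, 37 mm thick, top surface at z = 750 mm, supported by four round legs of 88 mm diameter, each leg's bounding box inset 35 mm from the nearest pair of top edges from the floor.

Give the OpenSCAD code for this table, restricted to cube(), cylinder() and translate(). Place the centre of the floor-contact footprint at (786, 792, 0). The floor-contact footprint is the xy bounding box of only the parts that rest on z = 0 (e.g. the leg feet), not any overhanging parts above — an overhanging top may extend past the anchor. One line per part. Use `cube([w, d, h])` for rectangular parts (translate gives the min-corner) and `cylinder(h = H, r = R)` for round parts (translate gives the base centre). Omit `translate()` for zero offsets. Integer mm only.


translate([74, 312, 713]) cube([1424, 960, 37]);
translate([153, 391, 0]) cylinder(h = 713, r = 44);
translate([1419, 391, 0]) cylinder(h = 713, r = 44);
translate([153, 1193, 0]) cylinder(h = 713, r = 44);
translate([1419, 1193, 0]) cylinder(h = 713, r = 44);


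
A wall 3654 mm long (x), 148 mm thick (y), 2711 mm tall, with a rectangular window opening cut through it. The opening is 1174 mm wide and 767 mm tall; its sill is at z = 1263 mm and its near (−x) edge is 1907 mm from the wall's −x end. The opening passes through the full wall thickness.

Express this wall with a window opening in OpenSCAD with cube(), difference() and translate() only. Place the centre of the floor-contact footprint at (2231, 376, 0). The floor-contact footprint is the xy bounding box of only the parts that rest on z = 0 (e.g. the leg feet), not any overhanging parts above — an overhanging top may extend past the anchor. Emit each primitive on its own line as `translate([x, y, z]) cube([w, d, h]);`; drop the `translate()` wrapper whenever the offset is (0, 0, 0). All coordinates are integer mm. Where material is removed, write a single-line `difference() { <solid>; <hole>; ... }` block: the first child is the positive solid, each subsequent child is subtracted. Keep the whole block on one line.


difference() { translate([404, 302, 0]) cube([3654, 148, 2711]); translate([2311, 302, 1263]) cube([1174, 148, 767]); }


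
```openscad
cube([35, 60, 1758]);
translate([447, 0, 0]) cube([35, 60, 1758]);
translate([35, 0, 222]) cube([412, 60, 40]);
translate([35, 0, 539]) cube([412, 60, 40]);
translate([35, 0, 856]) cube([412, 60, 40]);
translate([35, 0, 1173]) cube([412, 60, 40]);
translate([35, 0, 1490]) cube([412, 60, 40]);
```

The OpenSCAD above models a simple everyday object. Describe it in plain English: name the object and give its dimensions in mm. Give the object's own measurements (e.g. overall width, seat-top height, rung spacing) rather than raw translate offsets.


A straight ladder. Two 35×60 mm vertical rails, 1758 mm tall, stand 482 mm apart (outside-to-outside) with their front faces coplanar on the −y side. 5 rungs, each 60 mm deep and 40 mm tall, span between the inner faces of the rails, front faces flush with the rails. The lowest rung's underside is at z = 222 mm and rungs are spaced 317 mm apart (underside to underside).


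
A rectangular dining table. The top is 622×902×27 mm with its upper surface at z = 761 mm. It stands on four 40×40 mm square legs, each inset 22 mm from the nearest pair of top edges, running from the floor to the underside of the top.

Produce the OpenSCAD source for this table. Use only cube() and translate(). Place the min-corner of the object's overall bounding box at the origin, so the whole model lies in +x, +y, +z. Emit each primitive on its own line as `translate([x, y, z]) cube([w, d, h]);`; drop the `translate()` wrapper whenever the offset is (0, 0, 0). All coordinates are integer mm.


translate([0, 0, 734]) cube([622, 902, 27]);
translate([22, 22, 0]) cube([40, 40, 734]);
translate([560, 22, 0]) cube([40, 40, 734]);
translate([22, 840, 0]) cube([40, 40, 734]);
translate([560, 840, 0]) cube([40, 40, 734]);


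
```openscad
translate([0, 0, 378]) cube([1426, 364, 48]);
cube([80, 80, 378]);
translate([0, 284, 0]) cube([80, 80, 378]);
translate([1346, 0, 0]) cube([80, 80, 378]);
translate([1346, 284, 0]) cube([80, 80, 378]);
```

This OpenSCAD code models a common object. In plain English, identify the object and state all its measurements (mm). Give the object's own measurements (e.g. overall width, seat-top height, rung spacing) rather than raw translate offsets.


A long wooden bench with a 1426 mm (x) × 364 mm (y) seat, 48 mm thick, its top surface 426 mm above the floor. Four 80 mm square legs at the seat corners, flush with the edges, run from z = 0 to the seat underside.


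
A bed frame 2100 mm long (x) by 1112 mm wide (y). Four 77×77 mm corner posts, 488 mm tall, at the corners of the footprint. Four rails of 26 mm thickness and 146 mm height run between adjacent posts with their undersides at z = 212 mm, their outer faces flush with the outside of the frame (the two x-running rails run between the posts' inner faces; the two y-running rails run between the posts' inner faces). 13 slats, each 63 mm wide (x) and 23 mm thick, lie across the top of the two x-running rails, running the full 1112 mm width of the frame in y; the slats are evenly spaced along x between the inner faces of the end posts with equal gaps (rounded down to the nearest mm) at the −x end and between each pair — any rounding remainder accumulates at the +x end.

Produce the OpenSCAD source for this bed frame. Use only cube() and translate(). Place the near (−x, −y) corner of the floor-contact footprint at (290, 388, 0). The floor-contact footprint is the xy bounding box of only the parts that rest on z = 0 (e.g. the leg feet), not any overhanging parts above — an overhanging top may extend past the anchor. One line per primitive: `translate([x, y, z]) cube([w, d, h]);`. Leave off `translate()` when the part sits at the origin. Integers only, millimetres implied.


translate([290, 388, 0]) cube([77, 77, 488]);
translate([290, 1423, 0]) cube([77, 77, 488]);
translate([2313, 388, 0]) cube([77, 77, 488]);
translate([2313, 1423, 0]) cube([77, 77, 488]);
translate([367, 388, 212]) cube([1946, 26, 146]);
translate([367, 1474, 212]) cube([1946, 26, 146]);
translate([290, 465, 212]) cube([26, 958, 146]);
translate([2364, 465, 212]) cube([26, 958, 146]);
translate([447, 388, 358]) cube([63, 1112, 23]);
translate([590, 388, 358]) cube([63, 1112, 23]);
translate([733, 388, 358]) cube([63, 1112, 23]);
translate([876, 388, 358]) cube([63, 1112, 23]);
translate([1019, 388, 358]) cube([63, 1112, 23]);
translate([1162, 388, 358]) cube([63, 1112, 23]);
translate([1305, 388, 358]) cube([63, 1112, 23]);
translate([1448, 388, 358]) cube([63, 1112, 23]);
translate([1591, 388, 358]) cube([63, 1112, 23]);
translate([1734, 388, 358]) cube([63, 1112, 23]);
translate([1877, 388, 358]) cube([63, 1112, 23]);
translate([2020, 388, 358]) cube([63, 1112, 23]);
translate([2163, 388, 358]) cube([63, 1112, 23]);


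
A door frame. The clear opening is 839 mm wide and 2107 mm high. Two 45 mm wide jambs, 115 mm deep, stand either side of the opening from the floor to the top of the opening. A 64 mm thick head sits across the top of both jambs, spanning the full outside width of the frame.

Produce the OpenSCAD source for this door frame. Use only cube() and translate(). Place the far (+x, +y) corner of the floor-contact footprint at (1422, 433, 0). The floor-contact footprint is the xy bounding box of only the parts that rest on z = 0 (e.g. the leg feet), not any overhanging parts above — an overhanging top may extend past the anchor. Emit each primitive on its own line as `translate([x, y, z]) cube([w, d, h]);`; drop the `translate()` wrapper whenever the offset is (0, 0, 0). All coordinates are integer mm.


translate([493, 318, 0]) cube([45, 115, 2107]);
translate([1377, 318, 0]) cube([45, 115, 2107]);
translate([493, 318, 2107]) cube([929, 115, 64]);


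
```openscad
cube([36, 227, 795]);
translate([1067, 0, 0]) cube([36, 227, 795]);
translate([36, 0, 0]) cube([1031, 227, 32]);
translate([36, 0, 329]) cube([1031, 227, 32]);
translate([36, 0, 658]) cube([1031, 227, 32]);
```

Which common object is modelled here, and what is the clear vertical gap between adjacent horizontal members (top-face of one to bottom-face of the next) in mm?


A bookshelf. The clear shelf gap is 297 mm.

Two tall side panels with 3 horizontal boards between them — a bookshelf. The first two shelf undersides are at z = 0 and z = 329; with shelf thickness 32, the clear gap is 329 − 0 − 32 = 297 mm.


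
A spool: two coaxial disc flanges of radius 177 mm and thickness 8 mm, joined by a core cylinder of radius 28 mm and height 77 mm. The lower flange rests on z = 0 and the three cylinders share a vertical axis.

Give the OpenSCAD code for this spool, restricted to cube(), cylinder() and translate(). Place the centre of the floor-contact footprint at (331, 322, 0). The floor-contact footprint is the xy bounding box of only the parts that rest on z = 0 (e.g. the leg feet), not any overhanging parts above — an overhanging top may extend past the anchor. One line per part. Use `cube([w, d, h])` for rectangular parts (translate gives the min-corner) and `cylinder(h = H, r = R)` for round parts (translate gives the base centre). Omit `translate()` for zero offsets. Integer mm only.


translate([331, 322, 0]) cylinder(h = 8, r = 177);
translate([331, 322, 8]) cylinder(h = 77, r = 28);
translate([331, 322, 85]) cylinder(h = 8, r = 177);


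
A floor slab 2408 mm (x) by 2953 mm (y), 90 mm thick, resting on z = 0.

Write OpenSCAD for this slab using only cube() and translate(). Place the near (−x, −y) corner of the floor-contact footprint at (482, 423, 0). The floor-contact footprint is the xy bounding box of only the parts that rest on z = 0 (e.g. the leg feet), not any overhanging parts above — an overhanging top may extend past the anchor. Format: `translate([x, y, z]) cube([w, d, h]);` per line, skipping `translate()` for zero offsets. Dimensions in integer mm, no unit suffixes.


translate([482, 423, 0]) cube([2408, 2953, 90]);


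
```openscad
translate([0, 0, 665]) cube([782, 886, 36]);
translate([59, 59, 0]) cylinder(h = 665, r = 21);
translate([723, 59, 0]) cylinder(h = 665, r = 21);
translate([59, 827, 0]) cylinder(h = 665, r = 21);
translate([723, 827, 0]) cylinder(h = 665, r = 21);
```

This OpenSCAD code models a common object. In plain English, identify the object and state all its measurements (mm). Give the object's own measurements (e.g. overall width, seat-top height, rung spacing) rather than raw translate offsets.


A table: top 782 mm (x) × 886 mm (y), 36 mm thick, upper face at z = 701 mm, on four round legs of 42 mm diameter, each leg's bounding box inset 38 mm from the nearest pair of top edges from z = 0 to the bottom of the top.


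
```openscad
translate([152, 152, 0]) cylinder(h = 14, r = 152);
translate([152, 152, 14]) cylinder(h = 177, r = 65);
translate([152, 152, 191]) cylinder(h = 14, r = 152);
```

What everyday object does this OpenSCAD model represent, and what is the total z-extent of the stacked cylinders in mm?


A spool. The overall height is 205 mm.

Three coaxial cylinders, large–small–large — a spool. Two 14 mm flanges and a 177 mm core give 14 + 177 + 14 = 205 mm.


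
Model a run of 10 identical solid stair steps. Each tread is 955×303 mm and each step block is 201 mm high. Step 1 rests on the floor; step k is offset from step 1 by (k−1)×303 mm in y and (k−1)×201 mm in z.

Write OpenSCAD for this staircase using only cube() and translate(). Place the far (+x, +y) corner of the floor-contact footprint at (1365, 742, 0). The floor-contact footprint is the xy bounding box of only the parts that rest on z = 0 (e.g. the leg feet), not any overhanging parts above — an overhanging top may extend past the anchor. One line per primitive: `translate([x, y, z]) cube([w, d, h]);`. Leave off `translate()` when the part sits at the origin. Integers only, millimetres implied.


translate([410, 439, 0]) cube([955, 303, 201]);
translate([410, 742, 201]) cube([955, 303, 201]);
translate([410, 1045, 402]) cube([955, 303, 201]);
translate([410, 1348, 603]) cube([955, 303, 201]);
translate([410, 1651, 804]) cube([955, 303, 201]);
translate([410, 1954, 1005]) cube([955, 303, 201]);
translate([410, 2257, 1206]) cube([955, 303, 201]);
translate([410, 2560, 1407]) cube([955, 303, 201]);
translate([410, 2863, 1608]) cube([955, 303, 201]);
translate([410, 3166, 1809]) cube([955, 303, 201]);
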